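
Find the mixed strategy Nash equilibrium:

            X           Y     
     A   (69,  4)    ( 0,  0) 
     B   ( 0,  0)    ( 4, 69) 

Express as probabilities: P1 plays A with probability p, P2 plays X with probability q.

p = 0.9452, q = 0.0548

Work:
Find probabilities that make opponent indifferent:
P2 chooses q to make P1 indifferent between A and B
P1 chooses p to make P2 indifferent between X and Y
Mixed NE: P1 plays (A: 0.9452, B: 0.0548), P2 plays (X: 0.0548, Y: 0.9452)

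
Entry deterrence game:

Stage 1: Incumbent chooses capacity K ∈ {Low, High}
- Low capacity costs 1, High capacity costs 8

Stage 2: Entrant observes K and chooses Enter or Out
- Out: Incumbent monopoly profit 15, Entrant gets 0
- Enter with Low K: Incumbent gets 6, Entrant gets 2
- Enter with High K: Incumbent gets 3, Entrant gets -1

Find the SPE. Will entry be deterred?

SPE: (High, Enter|Low, Out|High); Entry deterred. Incumbent net profit = 7

Work:
After Low K: Entrant enters (2 > 0)
After High K: Entrant stays out (-1 < 0)
Incumbent: Low → 6−1=5, High → 15−8=7
Incumbent chooses High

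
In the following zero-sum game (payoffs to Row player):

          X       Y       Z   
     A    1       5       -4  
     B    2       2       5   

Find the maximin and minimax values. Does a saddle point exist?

Maximin = 2, Minimax = 2, Saddle: True

Work:
Row minimums: [-4, 2] → maximin = 2
Column maximums: [2, 5, 5] → minimax = 2
Saddle point exists! Game value = 2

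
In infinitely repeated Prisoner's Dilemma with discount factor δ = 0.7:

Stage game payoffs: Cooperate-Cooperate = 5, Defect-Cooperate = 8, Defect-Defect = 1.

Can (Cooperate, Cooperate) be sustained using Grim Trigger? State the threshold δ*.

δ* = 0.4286; since δ = 0.7 ≥ 0.4286, cooperation can be sustained

Work:
For Grim Trigger:
Cooperate forever: 5/(1-δ)
Defect then punished: 8 + 1·δ/(1-δ)
Need: 5/(1-δ) ≥ 8 + 1·δ/(1-δ)
Solving: δ ≥ (T-R)/(T-P) = (8-5)/(8-1) = 0.4286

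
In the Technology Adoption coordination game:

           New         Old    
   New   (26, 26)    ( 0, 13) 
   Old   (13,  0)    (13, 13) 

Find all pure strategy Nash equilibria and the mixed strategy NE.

Pure NE: (New, New) and (Old, Old); Mixed NE: p = 0.5, q = 0.5

Work:
Check pure NE:
(New, New): (26, 26) - no unilateral deviation beneficial
(Old, Old): (13, 13) - no unilateral deviation beneficial
Mixed NE: P1 plays New with p = 0.5, P2 plays New with q = 0.5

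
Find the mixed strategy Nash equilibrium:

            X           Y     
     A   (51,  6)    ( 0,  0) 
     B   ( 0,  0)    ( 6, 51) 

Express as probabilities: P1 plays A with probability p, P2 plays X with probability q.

p = 0.8947, q = 0.1053

Work:
Find probabilities that make opponent indifferent:
P2 chooses q to make P1 indifferent between A and B
P1 chooses p to make P2 indifferent between X and Y
Mixed NE: P1 plays (A: 0.8947, B: 0.1053), P2 plays (X: 0.1053, Y: 0.8947)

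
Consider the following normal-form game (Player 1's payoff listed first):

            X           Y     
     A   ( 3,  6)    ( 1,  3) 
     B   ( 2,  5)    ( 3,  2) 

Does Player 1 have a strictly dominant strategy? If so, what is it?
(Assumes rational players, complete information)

No strictly dominant strategy exists for Player 1

Work:
A strategy strictly dominates another if it gives a strictly higher payoff against every opponent action. Compare each pair of P1's strategies column-by-column:
  A vs B: [3 vs 2, 1 vs 3] → A does not strictly dominate B (column Y: 1 ≤ 3)
  B vs A: [2 vs 3, 3 vs 1] → B does not strictly dominate A (column X: 2 ≤ 3)
No single strategy strictly dominates all others → no strictly dominant strategy.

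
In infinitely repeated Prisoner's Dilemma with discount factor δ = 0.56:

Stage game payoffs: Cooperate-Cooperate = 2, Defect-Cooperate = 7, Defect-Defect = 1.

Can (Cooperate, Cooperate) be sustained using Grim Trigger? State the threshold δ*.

δ* = 0.8333; since δ = 0.56 < 0.8333, cooperation cannot be sustained

Work:
For Grim Trigger:
Cooperate forever: 2/(1-δ)
Defect then punished: 7 + 1·δ/(1-δ)
Need: 2/(1-δ) ≥ 7 + 1·δ/(1-δ)
Solving: δ ≥ (T-R)/(T-P) = (7-2)/(7-1) = 0.8333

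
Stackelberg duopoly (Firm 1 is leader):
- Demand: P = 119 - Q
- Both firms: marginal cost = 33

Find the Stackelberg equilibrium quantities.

q₁* (leader) = 43.0, q₂* (follower) = 21.5

Work:
Follower's reaction: q₂ = (a - c - q₁)/2
Leader substitutes: π₁ = q₁·(a - q₁ - (a-c-q₁)/2 - c)
FOC: q₁* = (119 - 33)/2 = 43.00
Then: q₂* = (119 - 33 - 43.0)/2 = 21.50
Leader has first-mover advantage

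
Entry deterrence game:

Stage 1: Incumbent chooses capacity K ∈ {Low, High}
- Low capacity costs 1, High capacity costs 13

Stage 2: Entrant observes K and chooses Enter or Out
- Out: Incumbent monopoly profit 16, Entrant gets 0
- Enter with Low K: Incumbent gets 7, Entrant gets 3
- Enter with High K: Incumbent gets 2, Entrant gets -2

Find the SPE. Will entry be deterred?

SPE: (Low, Enter|Low, Out|High); Entry not deterred. Incumbent net profit = 6, Entrant gets 3

Work:
After Low K: Entrant enters (3 > 0)
After High K: Entrant stays out (-2 < 0)
Incumbent: Low → 7−1=6, High → 16−13=3
Incumbent chooses Low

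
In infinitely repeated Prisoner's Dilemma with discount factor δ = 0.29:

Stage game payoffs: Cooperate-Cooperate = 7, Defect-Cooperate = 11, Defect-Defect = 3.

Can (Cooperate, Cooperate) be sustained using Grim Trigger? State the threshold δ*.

δ* = 0.5; since δ = 0.29 < 0.5, cooperation cannot be sustained

Work:
For Grim Trigger:
Cooperate forever: 7/(1-δ)
Defect then punished: 11 + 3·δ/(1-δ)
Need: 7/(1-δ) ≥ 11 + 3·δ/(1-δ)
Solving: δ ≥ (T-R)/(T-P) = (11-7)/(11-3) = 0.5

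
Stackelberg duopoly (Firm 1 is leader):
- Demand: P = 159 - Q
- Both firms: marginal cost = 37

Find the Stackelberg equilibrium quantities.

q₁* (leader) = 61.0, q₂* (follower) = 30.5

Work:
Follower's reaction: q₂ = (a - c - q₁)/2
Leader substitutes: π₁ = q₁·(a - q₁ - (a-c-q₁)/2 - c)
FOC: q₁* = (159 - 37)/2 = 61.00
Then: q₂* = (159 - 37 - 61.0)/2 = 30.50
Leader has first-mover advantage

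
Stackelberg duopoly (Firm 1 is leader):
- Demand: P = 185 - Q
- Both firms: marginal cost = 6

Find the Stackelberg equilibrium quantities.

q₁* (leader) = 89.5, q₂* (follower) = 44.75

Work:
Follower's reaction: q₂ = (a - c - q₁)/2
Leader substitutes: π₁ = q₁·(a - q₁ - (a-c-q₁)/2 - c)
FOC: q₁* = (185 - 6)/2 = 89.50
Then: q₂* = (185 - 6 - 89.5)/2 = 44.75
Leader has first-mover advantage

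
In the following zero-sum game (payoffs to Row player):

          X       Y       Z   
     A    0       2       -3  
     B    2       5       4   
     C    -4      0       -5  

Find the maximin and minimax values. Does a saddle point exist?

Maximin = 2, Minimax = 2, Saddle: True

Work:
Row minimums: [-3, 2, -5] → maximin = 2
Column maximums: [2, 5, 4] → minimax = 2
Saddle point exists! Game value = 2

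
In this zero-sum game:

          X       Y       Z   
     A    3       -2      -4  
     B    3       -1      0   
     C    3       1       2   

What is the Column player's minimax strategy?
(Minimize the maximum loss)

Column should play Y, value = 1

Work:
Column player minimizes Row's maximum payoff:
Column X: max payoff to Row = 3
Column Y: max payoff to Row = 1
Column Z: max payoff to Row = 2
Minimum is 1, achieved by column Y.
Minimax strategy: Y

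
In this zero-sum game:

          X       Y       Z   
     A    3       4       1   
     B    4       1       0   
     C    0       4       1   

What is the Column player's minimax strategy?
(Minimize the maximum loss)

Column should play Z, value = 1

Work:
Column player minimizes Row's maximum payoff:
Column X: max payoff to Row = 4
Column Y: max payoff to Row = 4
Column Z: max payoff to Row = 1
Minimum is 1, achieved by column Z.
Minimax strategy: Z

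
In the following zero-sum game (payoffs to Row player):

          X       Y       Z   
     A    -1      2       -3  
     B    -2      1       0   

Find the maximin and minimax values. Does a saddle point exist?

Maximin = -2, Minimax = -1, Saddle: False

Work:
Row minimums: [-3, -2] → maximin = -2
Column maximums: [-1, 2, 0] → minimax = -1
No saddle point (maximin ≠ minimax). Mixed strategy needed.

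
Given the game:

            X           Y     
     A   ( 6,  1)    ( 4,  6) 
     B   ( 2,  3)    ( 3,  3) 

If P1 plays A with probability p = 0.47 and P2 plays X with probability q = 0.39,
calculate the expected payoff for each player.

E[P1] = 3.6299, E[P2] = 3.4935

Work:
E[P1] = p·q·π₁(A,X) + p·(1-q)·π₁(A,Y) + (1-p)·q·π₁(B,X) + (1-p)·(1-q)·π₁(B,Y)
= 0.47·0.39·6 + 0.47·0.61·4 + 0.53·0.39·2 + 0.53·0.61·3
= 3.6299

E[P2] = 3.4935 (similar calculation)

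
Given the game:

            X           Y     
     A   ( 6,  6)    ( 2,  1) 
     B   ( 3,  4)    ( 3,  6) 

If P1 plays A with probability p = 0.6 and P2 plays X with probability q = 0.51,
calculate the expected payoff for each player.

E[P1] = 3.624, E[P2] = 4.122

Work:
E[P1] = p·q·π₁(A,X) + p·(1-q)·π₁(A,Y) + (1-p)·q·π₁(B,X) + (1-p)·(1-q)·π₁(B,Y)
= 0.6·0.51·6 + 0.6·0.49·2 + 0.4·0.51·3 + 0.4·0.49·3
= 3.624

E[P2] = 4.122 (similar calculation)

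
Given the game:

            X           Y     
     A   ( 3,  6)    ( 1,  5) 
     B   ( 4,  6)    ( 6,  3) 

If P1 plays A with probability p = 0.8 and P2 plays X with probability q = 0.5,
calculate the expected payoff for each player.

E[P1] = 2.6, E[P2] = 5.3

Work:
E[P1] = p·q·π₁(A,X) + p·(1-q)·π₁(A,Y) + (1-p)·q·π₁(B,X) + (1-p)·(1-q)·π₁(B,Y)
= 0.8·0.5·3 + 0.8·0.5·1 + 0.2·0.5·4 + 0.2·0.5·6
= 2.6

E[P2] = 5.3 (similar calculation)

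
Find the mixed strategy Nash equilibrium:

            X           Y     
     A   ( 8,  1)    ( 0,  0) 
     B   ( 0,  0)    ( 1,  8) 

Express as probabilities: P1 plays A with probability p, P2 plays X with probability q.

p = 0.8889, q = 0.1111

Work:
Find probabilities that make opponent indifferent:
P2 chooses q to make P1 indifferent between A and B
P1 chooses p to make P2 indifferent between X and Y
Mixed NE: P1 plays (A: 0.8889, B: 0.1111), P2 plays (X: 0.1111, Y: 0.8889)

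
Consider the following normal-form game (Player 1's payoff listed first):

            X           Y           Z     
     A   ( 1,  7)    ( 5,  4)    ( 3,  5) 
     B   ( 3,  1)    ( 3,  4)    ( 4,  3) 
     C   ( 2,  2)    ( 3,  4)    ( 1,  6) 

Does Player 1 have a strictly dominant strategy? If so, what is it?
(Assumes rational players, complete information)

No strictly dominant strategy exists for Player 1

Work:
A strategy strictly dominates another if it gives a strictly higher payoff against every opponent action. Compare each pair of P1's strategies column-by-column:
  A vs B: [1 vs 3, 5 vs 3, 3 vs 4] → A does not strictly dominate B (column X: 1 ≤ 3)
  A vs C: [1 vs 2, 5 vs 3, 3 vs 1] → A does not strictly dominate C (column X: 1 ≤ 2)
  B vs A: [3 vs 1, 3 vs 5, 4 vs 3] → B does not strictly dominate A (column Y: 3 ≤ 5)
  B vs C: [3 vs 2, 3 vs 3, 4 vs 1] → B does not strictly dominate C (column Y: 3 ≤ 3)
  C vs A: [2 vs 1, 3 vs 5, 1 vs 3] → C does not strictly dominate A (column Y: 3 ≤ 5)
  C vs B: [2 vs 3, 3 vs 3, 1 vs 4] → C does not strictly dominate B (column X: 2 ≤ 3)
No single strategy strictly dominates all others → no strictly dominant strategy.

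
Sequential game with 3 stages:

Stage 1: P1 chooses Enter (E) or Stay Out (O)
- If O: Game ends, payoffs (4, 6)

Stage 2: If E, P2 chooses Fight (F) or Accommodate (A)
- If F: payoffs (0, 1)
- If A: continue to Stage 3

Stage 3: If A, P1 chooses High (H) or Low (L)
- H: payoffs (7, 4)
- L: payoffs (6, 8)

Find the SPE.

SPE: (E, A, H); Outcome (7, 4)

Work:
Stage 3: P1 chooses H (7 vs 6)
Stage 2: P2: F->1, A->4 (anticipating H). Choose A
Stage 1: P1: O->4, E->7 (anticipating A, H). Choose E
SPE path: E -> A -> H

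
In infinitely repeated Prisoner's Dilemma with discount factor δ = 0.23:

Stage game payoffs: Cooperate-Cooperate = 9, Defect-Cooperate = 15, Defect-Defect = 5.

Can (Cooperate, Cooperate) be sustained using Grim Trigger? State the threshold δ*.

δ* = 0.6; since δ = 0.23 < 0.6, cooperation cannot be sustained

Work:
For Grim Trigger:
Cooperate forever: 9/(1-δ)
Defect then punished: 15 + 5·δ/(1-δ)
Need: 9/(1-δ) ≥ 15 + 5·δ/(1-δ)
Solving: δ ≥ (T-R)/(T-P) = (15-9)/(15-5) = 0.6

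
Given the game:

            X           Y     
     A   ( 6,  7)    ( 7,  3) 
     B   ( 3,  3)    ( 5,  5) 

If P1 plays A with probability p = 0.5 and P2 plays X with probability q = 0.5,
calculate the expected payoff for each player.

E[P1] = 5.25, E[P2] = 4.5

Work:
E[P1] = p·q·π₁(A,X) + p·(1-q)·π₁(A,Y) + (1-p)·q·π₁(B,X) + (1-p)·(1-q)·π₁(B,Y)
= 0.5·0.5·6 + 0.5·0.5·7 + 0.5·0.5·3 + 0.5·0.5·5
= 5.25

E[P2] = 4.5 (similar calculation)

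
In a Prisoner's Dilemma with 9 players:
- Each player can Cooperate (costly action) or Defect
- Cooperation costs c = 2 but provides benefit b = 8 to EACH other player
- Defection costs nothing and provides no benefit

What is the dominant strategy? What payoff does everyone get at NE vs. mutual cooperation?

Dominant: Defect; NE payoff = 0; Coop payoff = 62

Work:
Defect dominates (saves cost c = 2, benefit to others is external)
NE: All defect → everyone gets 0
If all cooperate: each receives (8)×8 - 2 = 62
Social dilemma: 62 > 0 but NE gives 0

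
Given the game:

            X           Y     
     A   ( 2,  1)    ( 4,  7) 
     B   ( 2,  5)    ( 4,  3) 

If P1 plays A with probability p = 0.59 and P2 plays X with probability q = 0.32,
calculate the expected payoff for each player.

E[P1] = 3.36, E[P2] = 4.4896

Work:
E[P1] = p·q·π₁(A,X) + p·(1-q)·π₁(A,Y) + (1-p)·q·π₁(B,X) + (1-p)·(1-q)·π₁(B,Y)
= 0.59·0.32·2 + 0.59·0.68·4 + 0.41·0.32·2 + 0.41·0.68·4
= 3.36

E[P2] = 4.4896 (similar calculation)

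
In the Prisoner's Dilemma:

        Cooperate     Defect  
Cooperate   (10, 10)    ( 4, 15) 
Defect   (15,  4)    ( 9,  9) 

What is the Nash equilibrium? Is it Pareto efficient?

(Defect, Defect) is NE; not Pareto efficient

Work:
Defect dominates Cooperate for both players:
If P2 cooperates: Defect (15) > Cooperate (10)
If P2 defects: Defect (9) > Cooperate (4)
NE: (Defect, Defect) with payoff (9, 9)
But (Cooperate, Cooperate) = (10, 10) Pareto dominates (9, 9)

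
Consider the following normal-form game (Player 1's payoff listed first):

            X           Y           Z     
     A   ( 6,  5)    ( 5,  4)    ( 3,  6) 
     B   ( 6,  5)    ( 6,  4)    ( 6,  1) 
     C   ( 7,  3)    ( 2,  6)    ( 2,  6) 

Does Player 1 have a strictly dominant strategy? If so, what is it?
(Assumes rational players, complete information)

No strictly dominant strategy exists for Player 1

Work:
A strategy strictly dominates another if it gives a strictly higher payoff against every opponent action. Compare each pair of P1's strategies column-by-column:
  A vs B: [6 vs 6, 5 vs 6, 3 vs 6] → A does not strictly dominate B (column X: 6 ≤ 6)
  A vs C: [6 vs 7, 5 vs 2, 3 vs 2] → A does not strictly dominate C (column X: 6 ≤ 7)
  B vs A: [6 vs 6, 6 vs 5, 6 vs 3] → B does not strictly dominate A (column X: 6 ≤ 6)
  B vs C: [6 vs 7, 6 vs 2, 6 vs 2] → B does not strictly dominate C (column X: 6 ≤ 7)
  C vs A: [7 vs 6, 2 vs 5, 2 vs 3] → C does not strictly dominate A (column Y: 2 ≤ 5)
  C vs B: [7 vs 6, 2 vs 6, 2 vs 6] → C does not strictly dominate B (column Y: 2 ≤ 6)
No single strategy strictly dominates all others → no strictly dominant strategy.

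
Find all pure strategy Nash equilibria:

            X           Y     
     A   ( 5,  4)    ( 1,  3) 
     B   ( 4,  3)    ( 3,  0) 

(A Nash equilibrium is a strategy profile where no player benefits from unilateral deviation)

Nash equilibrium: (A, X)

Work:
Best responses:
  P1 vs X: payoffs [5, 4] → best response A (payoff 5)
  P1 vs Y: payoffs [1, 3] → best response B (payoff 3)
  P2 vs A: payoffs [4, 3] → best response X (payoff 4)
  P2 vs B: payoffs [3, 0] → best response X (payoff 3)
Mutual best responses: (A,X) → Nash equilibria.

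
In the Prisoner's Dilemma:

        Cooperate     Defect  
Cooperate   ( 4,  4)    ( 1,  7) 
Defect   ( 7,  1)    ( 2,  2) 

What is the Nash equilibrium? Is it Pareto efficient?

(Defect, Defect) is NE; not Pareto efficient

Work:
Defect dominates Cooperate for both players:
If P2 cooperates: Defect (7) > Cooperate (4)
If P2 defects: Defect (2) > Cooperate (1)
NE: (Defect, Defect) with payoff (2, 2)
But (Cooperate, Cooperate) = (4, 4) Pareto dominates (2, 2)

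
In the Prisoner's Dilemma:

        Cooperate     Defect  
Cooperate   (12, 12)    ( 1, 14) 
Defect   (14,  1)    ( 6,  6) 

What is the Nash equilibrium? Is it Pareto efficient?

(Defect, Defect) is NE; not Pareto efficient

Work:
Defect dominates Cooperate for both players:
If P2 cooperates: Defect (14) > Cooperate (12)
If P2 defects: Defect (6) > Cooperate (1)
NE: (Defect, Defect) with payoff (6, 6)
But (Cooperate, Cooperate) = (12, 12) Pareto dominates (6, 6)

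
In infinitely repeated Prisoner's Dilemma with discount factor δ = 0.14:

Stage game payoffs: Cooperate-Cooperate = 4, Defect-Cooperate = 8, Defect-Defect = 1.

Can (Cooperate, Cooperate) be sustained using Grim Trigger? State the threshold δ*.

δ* = 0.5714; since δ = 0.14 < 0.5714, cooperation cannot be sustained

Work:
For Grim Trigger:
Cooperate forever: 4/(1-δ)
Defect then punished: 8 + 1·δ/(1-δ)
Need: 4/(1-δ) ≥ 8 + 1·δ/(1-δ)
Solving: δ ≥ (T-R)/(T-P) = (8-4)/(8-1) = 0.5714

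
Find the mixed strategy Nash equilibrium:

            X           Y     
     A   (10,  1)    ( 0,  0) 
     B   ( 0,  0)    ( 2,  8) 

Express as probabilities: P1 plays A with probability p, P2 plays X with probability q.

p = 0.8889, q = 0.1667

Work:
Find probabilities that make opponent indifferent:
P2 chooses q to make P1 indifferent between A and B
P1 chooses p to make P2 indifferent between X and Y
Mixed NE: P1 plays (A: 0.8889, B: 0.1111), P2 plays (X: 0.1667, Y: 0.8333)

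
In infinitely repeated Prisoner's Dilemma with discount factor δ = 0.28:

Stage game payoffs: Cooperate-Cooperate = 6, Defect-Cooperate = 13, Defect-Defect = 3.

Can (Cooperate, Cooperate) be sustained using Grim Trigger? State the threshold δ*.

δ* = 0.7; since δ = 0.28 < 0.7, cooperation cannot be sustained

Work:
For Grim Trigger:
Cooperate forever: 6/(1-δ)
Defect then punished: 13 + 3·δ/(1-δ)
Need: 6/(1-δ) ≥ 13 + 3·δ/(1-δ)
Solving: δ ≥ (T-R)/(T-P) = (13-6)/(13-3) = 0.7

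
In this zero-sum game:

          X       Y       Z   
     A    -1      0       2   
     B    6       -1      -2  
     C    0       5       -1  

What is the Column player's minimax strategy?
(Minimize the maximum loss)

Column should play Z, value = 2

Work:
Column player minimizes Row's maximum payoff:
Column X: max payoff to Row = 6
Column Y: max payoff to Row = 5
Column Z: max payoff to Row = 2
Minimum is 2, achieved by column Z.
Minimax strategy: Z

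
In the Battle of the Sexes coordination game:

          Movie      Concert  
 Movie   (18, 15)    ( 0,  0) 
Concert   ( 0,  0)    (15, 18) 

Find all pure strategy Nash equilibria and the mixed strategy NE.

Pure NE: (Movie, Movie) and (Concert, Concert); Mixed NE: p = 0.5455, q = 0.4545

Work:
Check pure NE:
(Movie, Movie): (18, 15) - no unilateral deviation beneficial
(Concert, Concert): (15, 18) - no unilateral deviation beneficial
Mixed NE: P1 plays Movie with p = 0.5455, P2 plays Movie with q = 0.4545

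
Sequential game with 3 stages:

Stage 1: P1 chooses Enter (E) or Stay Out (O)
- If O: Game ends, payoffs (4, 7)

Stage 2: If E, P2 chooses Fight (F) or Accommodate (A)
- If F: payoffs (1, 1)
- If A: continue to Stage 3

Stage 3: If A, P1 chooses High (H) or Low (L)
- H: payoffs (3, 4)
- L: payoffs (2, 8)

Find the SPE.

SPE: (O, A, H); Outcome (4, 7)

Work:
Stage 3: P1 chooses H (3 vs 2)
Stage 2: P2: F->1, A->4 (anticipating H). Choose A
Stage 1: P1: O->4, E->3 (anticipating A, H). Choose O
SPE path: O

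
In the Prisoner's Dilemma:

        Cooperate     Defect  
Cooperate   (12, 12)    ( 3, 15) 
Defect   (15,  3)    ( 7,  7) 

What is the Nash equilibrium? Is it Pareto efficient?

(Defect, Defect) is NE; not Pareto efficient

Work:
Defect dominates Cooperate for both players:
If P2 cooperates: Defect (15) > Cooperate (12)
If P2 defects: Defect (7) > Cooperate (3)
NE: (Defect, Defect) with payoff (7, 7)
But (Cooperate, Cooperate) = (12, 12) Pareto dominates (7, 7)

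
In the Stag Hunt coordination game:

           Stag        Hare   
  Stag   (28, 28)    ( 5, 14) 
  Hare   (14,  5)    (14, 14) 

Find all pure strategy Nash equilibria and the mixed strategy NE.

Pure NE: (Stag, Stag) and (Hare, Hare); Mixed NE: p = 0.3913, q = 0.3913

Work:
Check pure NE:
(Stag, Stag): (28, 28) - no unilateral deviation beneficial
(Hare, Hare): (14, 14) - no unilateral deviation beneficial
Mixed NE: P1 plays Stag with p = 0.3913, P2 plays Stag with q = 0.3913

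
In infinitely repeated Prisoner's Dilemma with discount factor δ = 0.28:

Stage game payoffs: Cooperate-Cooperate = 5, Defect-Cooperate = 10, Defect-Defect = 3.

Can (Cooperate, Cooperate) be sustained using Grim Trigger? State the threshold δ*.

δ* = 0.7143; since δ = 0.28 < 0.7143, cooperation cannot be sustained

Work:
For Grim Trigger:
Cooperate forever: 5/(1-δ)
Defect then punished: 10 + 3·δ/(1-δ)
Need: 5/(1-δ) ≥ 10 + 3·δ/(1-δ)
Solving: δ ≥ (T-R)/(T-P) = (10-5)/(10-3) = 0.7143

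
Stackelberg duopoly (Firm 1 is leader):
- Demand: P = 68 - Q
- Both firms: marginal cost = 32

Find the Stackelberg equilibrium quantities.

q₁* (leader) = 18.0, q₂* (follower) = 9.0

Work:
Follower's reaction: q₂ = (a - c - q₁)/2
Leader substitutes: π₁ = q₁·(a - q₁ - (a-c-q₁)/2 - c)
FOC: q₁* = (68 - 32)/2 = 18.00
Then: q₂* = (68 - 32 - 18.0)/2 = 9.00
Leader has first-mover advantage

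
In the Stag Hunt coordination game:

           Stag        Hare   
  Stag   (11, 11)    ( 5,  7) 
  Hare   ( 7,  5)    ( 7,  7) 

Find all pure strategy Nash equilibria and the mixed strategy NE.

Pure NE: (Stag, Stag) and (Hare, Hare); Mixed NE: p = 0.3333, q = 0.3333

Work:
Check pure NE:
(Stag, Stag): (11, 11) - no unilateral deviation beneficial
(Hare, Hare): (7, 7) - no unilateral deviation beneficial
Mixed NE: P1 plays Stag with p = 0.3333, P2 plays Stag with q = 0.3333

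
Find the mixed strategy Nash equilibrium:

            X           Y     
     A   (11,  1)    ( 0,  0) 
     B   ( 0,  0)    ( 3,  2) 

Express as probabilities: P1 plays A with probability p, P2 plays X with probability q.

p = 0.6667, q = 0.2143

Work:
Find probabilities that make opponent indifferent:
P2 chooses q to make P1 indifferent between A and B
P1 chooses p to make P2 indifferent between X and Y
Mixed NE: P1 plays (A: 0.6667, B: 0.3333), P2 plays (X: 0.2143, Y: 0.7857)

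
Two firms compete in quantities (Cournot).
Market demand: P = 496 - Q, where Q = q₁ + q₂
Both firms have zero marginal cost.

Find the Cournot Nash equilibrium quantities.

q₁* = q₂* = 165.33; P* = 165.33

Work:
Profit: π_i = P·q_i = (a - q_i - q_j)·q_i
FOC: ∂π_i/∂q_i = a - 2q_i - q_j = 0
Reaction function: q_i = (496 - q_j)/2
Symmetry: q* = 496/3 = 165.33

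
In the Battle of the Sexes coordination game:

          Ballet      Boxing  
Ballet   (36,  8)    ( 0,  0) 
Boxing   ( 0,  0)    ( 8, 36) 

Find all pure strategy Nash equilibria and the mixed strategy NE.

Pure NE: (Ballet, Ballet) and (Boxing, Boxing); Mixed NE: p = 0.8182, q = 0.1818

Work:
Check pure NE:
(Ballet, Ballet): (36, 8) - no unilateral deviation beneficial
(Boxing, Boxing): (8, 36) - no unilateral deviation beneficial
Mixed NE: P1 plays Ballet with p = 0.8182, P2 plays Ballet with q = 0.1818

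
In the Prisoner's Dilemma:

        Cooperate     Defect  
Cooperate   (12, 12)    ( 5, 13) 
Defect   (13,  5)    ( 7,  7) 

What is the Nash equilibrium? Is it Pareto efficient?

(Defect, Defect) is NE; not Pareto efficient

Work:
Defect dominates Cooperate for both players:
If P2 cooperates: Defect (13) > Cooperate (12)
If P2 defects: Defect (7) > Cooperate (5)
NE: (Defect, Defect) with payoff (7, 7)
But (Cooperate, Cooperate) = (12, 12) Pareto dominates (7, 7)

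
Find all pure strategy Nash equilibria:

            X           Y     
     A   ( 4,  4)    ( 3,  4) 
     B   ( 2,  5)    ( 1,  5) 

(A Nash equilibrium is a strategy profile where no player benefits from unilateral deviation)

Nash equilibrium: (A, X), (A, Y)

Work:
Best responses:
  P1 vs X: payoffs [4, 2] → best response A (payoff 4)
  P1 vs Y: payoffs [3, 1] → best response A (payoff 3)
  P2 vs A: payoffs [4, 4] → best response X/Y (payoff 4)
  P2 vs B: payoffs [5, 5] → best response X/Y (payoff 5)
Mutual best responses: (A,X), (A,Y) → Nash equilibria.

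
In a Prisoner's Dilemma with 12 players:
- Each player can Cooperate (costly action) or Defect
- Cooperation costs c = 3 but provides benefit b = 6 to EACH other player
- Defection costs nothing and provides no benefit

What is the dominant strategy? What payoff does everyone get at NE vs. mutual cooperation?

Dominant: Defect; NE payoff = 0; Coop payoff = 63

Work:
Defect dominates (saves cost c = 3, benefit to others is external)
NE: All defect → everyone gets 0
If all cooperate: each receives (11)×6 - 3 = 63
Social dilemma: 63 > 0 but NE gives 0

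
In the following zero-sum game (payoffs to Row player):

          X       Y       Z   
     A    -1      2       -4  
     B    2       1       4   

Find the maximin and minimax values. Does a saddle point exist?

Maximin = 1, Minimax = 2, Saddle: False

Work:
Row minimums: [-4, 1] → maximin = 1
Column maximums: [2, 2, 4] → minimax = 2
No saddle point (maximin ≠ minimax). Mixed strategy needed.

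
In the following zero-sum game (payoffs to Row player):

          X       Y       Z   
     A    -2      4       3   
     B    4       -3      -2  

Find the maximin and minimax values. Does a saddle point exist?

Maximin = -2, Minimax = 3, Saddle: False

Work:
Row minimums: [-2, -3] → maximin = -2
Column maximums: [4, 4, 3] → minimax = 3
No saddle point (maximin ≠ minimax). Mixed strategy needed.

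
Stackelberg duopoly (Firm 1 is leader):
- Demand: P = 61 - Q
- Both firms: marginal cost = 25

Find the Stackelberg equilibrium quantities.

q₁* (leader) = 18.0, q₂* (follower) = 9.0

Work:
Follower's reaction: q₂ = (a - c - q₁)/2
Leader substitutes: π₁ = q₁·(a - q₁ - (a-c-q₁)/2 - c)
FOC: q₁* = (61 - 25)/2 = 18.00
Then: q₂* = (61 - 25 - 18.0)/2 = 9.00
Leader has first-mover advantage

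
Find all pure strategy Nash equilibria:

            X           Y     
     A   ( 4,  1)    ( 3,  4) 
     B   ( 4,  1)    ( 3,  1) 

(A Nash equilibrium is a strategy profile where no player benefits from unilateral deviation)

Nash equilibrium: (A, Y), (B, X), (B, Y)

Work:
Best responses:
  P1 vs X: payoffs [4, 4] → best response A/B (payoff 4)
  P1 vs Y: payoffs [3, 3] → best response A/B (payoff 3)
  P2 vs A: payoffs [1, 4] → best response Y (payoff 4)
  P2 vs B: payoffs [1, 1] → best response X/Y (payoff 1)
Mutual best responses: (A,Y), (B,X), (B,Y) → Nash equilibria.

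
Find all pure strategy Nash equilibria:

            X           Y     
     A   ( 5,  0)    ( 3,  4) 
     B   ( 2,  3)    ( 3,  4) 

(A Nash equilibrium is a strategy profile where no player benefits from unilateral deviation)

Nash equilibrium: (A, Y), (B, Y)

Work:
Best responses:
  P1 vs X: payoffs [5, 2] → best response A (payoff 5)
  P1 vs Y: payoffs [3, 3] → best response A/B (payoff 3)
  P2 vs A: payoffs [0, 4] → best response Y (payoff 4)
  P2 vs B: payoffs [3, 4] → best response Y (payoff 4)
Mutual best responses: (A,Y), (B,Y) → Nash equilibria.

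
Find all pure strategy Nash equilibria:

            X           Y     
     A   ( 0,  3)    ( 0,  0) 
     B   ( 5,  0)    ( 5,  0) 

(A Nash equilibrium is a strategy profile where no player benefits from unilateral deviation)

Nash equilibrium: (B, X), (B, Y)

Work:
Best responses:
  P1 vs X: payoffs [0, 5] → best response B (payoff 5)
  P1 vs Y: payoffs [0, 5] → best response B (payoff 5)
  P2 vs A: payoffs [3, 0] → best response X (payoff 3)
  P2 vs B: payoffs [0, 0] → best response X/Y (payoff 0)
Mutual best responses: (B,X), (B,Y) → Nash equilibria.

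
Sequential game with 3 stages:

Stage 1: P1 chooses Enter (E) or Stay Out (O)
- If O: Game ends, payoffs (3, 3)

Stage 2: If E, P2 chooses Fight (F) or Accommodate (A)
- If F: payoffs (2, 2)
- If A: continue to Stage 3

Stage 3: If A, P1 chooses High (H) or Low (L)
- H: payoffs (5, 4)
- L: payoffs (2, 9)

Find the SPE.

SPE: (E, A, H); Outcome (5, 4)

Work:
Stage 3: P1 chooses H (5 vs 2)
Stage 2: P2: F->2, A->4 (anticipating H). Choose A
Stage 1: P1: O->3, E->5 (anticipating A, H). Choose E
SPE path: E -> A -> H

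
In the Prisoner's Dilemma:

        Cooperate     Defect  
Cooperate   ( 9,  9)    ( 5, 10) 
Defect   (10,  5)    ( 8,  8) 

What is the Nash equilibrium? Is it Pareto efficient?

(Defect, Defect) is NE; not Pareto efficient

Work:
Defect dominates Cooperate for both players:
If P2 cooperates: Defect (10) > Cooperate (9)
If P2 defects: Defect (8) > Cooperate (5)
NE: (Defect, Defect) with payoff (8, 8)
But (Cooperate, Cooperate) = (9, 9) Pareto dominates (8, 8)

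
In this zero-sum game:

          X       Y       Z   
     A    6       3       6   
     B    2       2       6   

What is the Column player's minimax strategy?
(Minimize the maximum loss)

Column should play Y, value = 3

Work:
Column player minimizes Row's maximum payoff:
Column X: max payoff to Row = 6
Column Y: max payoff to Row = 3
Column Z: max payoff to Row = 6
Minimum is 3, achieved by column Y.
Minimax strategy: Y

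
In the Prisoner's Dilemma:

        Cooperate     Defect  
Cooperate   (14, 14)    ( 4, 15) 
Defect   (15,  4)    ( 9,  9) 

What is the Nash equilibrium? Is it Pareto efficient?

(Defect, Defect) is NE; not Pareto efficient

Work:
Defect dominates Cooperate for both players:
If P2 cooperates: Defect (15) > Cooperate (14)
If P2 defects: Defect (9) > Cooperate (4)
NE: (Defect, Defect) with payoff (9, 9)
But (Cooperate, Cooperate) = (14, 14) Pareto dominates (9, 9)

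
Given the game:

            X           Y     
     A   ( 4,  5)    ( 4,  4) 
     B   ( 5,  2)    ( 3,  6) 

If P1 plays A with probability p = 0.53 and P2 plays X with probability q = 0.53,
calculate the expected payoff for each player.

E[P1] = 4.0282, E[P2] = 4.2245

Work:
E[P1] = p·q·π₁(A,X) + p·(1-q)·π₁(A,Y) + (1-p)·q·π₁(B,X) + (1-p)·(1-q)·π₁(B,Y)
= 0.53·0.53·4 + 0.53·0.47·4 + 0.47·0.53·5 + 0.47·0.47·3
= 4.0282

E[P2] = 4.2245 (similar calculation)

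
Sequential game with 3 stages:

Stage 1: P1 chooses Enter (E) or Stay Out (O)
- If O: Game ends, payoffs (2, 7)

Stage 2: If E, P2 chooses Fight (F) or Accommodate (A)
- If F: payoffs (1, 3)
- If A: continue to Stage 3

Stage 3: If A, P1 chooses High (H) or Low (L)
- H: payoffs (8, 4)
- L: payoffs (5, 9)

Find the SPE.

SPE: (E, A, H); Outcome (8, 4)

Work:
Stage 3: P1 chooses H (8 vs 5)
Stage 2: P2: F->3, A->4 (anticipating H). Choose A
Stage 1: P1: O->2, E->8 (anticipating A, H). Choose E
SPE path: E -> A -> H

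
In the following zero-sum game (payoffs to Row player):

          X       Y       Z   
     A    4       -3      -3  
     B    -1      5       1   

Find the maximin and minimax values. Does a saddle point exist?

Maximin = -1, Minimax = 1, Saddle: False

Work:
Row minimums: [-3, -1] → maximin = -1
Column maximums: [4, 5, 1] → minimax = 1
No saddle point (maximin ≠ minimax). Mixed strategy needed.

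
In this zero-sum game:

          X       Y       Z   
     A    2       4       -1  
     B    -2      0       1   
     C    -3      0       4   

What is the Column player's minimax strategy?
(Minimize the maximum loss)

Column should play X, value = 2

Work:
Column player minimizes Row's maximum payoff:
Column X: max payoff to Row = 2
Column Y: max payoff to Row = 4
Column Z: max payoff to Row = 4
Minimum is 2, achieved by column X.
Minimax strategy: X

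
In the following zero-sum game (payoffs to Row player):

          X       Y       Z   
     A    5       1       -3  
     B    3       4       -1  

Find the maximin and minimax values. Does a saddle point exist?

Maximin = -1, Minimax = -1, Saddle: True

Work:
Row minimums: [-3, -1] → maximin = -1
Column maximums: [5, 4, -1] → minimax = -1
Saddle point exists! Game value = -1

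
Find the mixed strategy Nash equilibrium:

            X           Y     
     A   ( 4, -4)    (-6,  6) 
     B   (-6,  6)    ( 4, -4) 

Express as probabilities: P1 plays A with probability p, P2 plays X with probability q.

p = 0.5, q = 0.5

Work:
Find probabilities that make opponent indifferent:
P2 chooses q to make P1 indifferent between A and B
P1 chooses p to make P2 indifferent between X and Y
Mixed NE: P1 plays (A: 0.5, B: 0.5), P2 plays (X: 0.5, Y: 0.5)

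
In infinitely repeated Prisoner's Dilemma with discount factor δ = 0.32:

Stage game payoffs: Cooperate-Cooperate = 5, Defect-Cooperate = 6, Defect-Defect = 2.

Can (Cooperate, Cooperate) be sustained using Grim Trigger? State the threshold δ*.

δ* = 0.25; since δ = 0.32 ≥ 0.25, cooperation can be sustained

Work:
For Grim Trigger:
Cooperate forever: 5/(1-δ)
Defect then punished: 6 + 2·δ/(1-δ)
Need: 5/(1-δ) ≥ 6 + 2·δ/(1-δ)
Solving: δ ≥ (T-R)/(T-P) = (6-5)/(6-2) = 0.25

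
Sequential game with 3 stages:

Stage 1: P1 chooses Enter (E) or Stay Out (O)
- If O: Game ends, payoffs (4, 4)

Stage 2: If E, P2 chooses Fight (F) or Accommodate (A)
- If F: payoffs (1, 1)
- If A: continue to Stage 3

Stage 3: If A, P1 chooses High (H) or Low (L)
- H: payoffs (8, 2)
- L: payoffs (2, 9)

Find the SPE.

SPE: (E, A, H); Outcome (8, 2)

Work:
Stage 3: P1 chooses H (8 vs 2)
Stage 2: P2: F->1, A->2 (anticipating H). Choose A
Stage 1: P1: O->4, E->8 (anticipating A, H). Choose E
SPE path: E -> A -> H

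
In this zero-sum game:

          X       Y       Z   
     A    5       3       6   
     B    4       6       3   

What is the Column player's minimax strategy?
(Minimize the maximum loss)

Column should play X, value = 5

Work:
Column player minimizes Row's maximum payoff:
Column X: max payoff to Row = 5
Column Y: max payoff to Row = 6
Column Z: max payoff to Row = 6
Minimum is 5, achieved by column X.
Minimax strategy: X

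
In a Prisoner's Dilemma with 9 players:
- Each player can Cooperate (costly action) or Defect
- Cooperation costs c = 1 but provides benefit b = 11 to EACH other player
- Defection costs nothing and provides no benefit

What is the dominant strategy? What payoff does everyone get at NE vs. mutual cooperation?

Dominant: Defect; NE payoff = 0; Coop payoff = 87

Work:
Defect dominates (saves cost c = 1, benefit to others is external)
NE: All defect → everyone gets 0
If all cooperate: each receives (8)×11 - 1 = 87
Social dilemma: 87 > 0 but NE gives 0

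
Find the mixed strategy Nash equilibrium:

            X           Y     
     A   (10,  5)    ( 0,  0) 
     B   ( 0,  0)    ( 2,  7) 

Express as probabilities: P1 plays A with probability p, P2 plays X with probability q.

p = 0.5833, q = 0.1667

Work:
Find probabilities that make opponent indifferent:
P2 chooses q to make P1 indifferent between A and B
P1 chooses p to make P2 indifferent between X and Y
Mixed NE: P1 plays (A: 0.5833, B: 0.4167), P2 plays (X: 0.1667, Y: 0.8333)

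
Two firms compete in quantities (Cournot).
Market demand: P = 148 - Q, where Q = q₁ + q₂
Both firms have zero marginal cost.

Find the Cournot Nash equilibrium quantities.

q₁* = q₂* = 49.33; P* = 49.33

Work:
Profit: π_i = P·q_i = (a - q_i - q_j)·q_i
FOC: ∂π_i/∂q_i = a - 2q_i - q_j = 0
Reaction function: q_i = (148 - q_j)/2
Symmetry: q* = 148/3 = 49.33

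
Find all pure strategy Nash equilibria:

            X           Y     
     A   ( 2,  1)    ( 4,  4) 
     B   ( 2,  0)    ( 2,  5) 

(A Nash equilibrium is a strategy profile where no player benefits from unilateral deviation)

Nash equilibrium: (A, Y)

Work:
Best responses:
  P1 vs X: payoffs [2, 2] → best response A/B (payoff 2)
  P1 vs Y: payoffs [4, 2] → best response A (payoff 4)
  P2 vs A: payoffs [1, 4] → best response Y (payoff 4)
  P2 vs B: payoffs [0, 5] → best response Y (payoff 5)
Mutual best responses: (A,Y) → Nash equilibria.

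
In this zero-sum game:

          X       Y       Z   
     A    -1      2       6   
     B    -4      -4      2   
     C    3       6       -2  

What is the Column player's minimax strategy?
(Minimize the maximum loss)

Column should play X, value = 3

Work:
Column player minimizes Row's maximum payoff:
Column X: max payoff to Row = 3
Column Y: max payoff to Row = 6
Column Z: max payoff to Row = 6
Minimum is 3, achieved by column X.
Minimax strategy: X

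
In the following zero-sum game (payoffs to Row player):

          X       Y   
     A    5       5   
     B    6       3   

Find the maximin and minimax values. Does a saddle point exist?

Maximin = 5, Minimax = 5, Saddle: True

Work:
Row minimums: [5, 3] → maximin = 5
Column maximums: [6, 5] → minimax = 5
Saddle point exists! Game value = 5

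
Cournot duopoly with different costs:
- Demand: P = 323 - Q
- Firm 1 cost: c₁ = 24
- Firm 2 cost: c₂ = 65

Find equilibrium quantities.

q₁* = 113.33, q₂* = 72.33

Work:
Reaction: q₁ = (323 - 24 - q₂)/2
Reaction: q₂ = (323 - 65 - q₁)/2
Solve simultaneously:
q₁* = (323 - 2×24 + 65)/3 = 113.33
q₂* = (323 - 2×65 + 24)/3 = 72.33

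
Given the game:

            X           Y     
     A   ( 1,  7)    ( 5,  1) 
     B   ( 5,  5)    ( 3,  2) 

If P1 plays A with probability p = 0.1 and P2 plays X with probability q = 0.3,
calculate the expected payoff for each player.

E[P1] = 3.62, E[P2] = 2.89

Work:
E[P1] = p·q·π₁(A,X) + p·(1-q)·π₁(A,Y) + (1-p)·q·π₁(B,X) + (1-p)·(1-q)·π₁(B,Y)
= 0.1·0.3·1 + 0.1·0.7·5 + 0.9·0.3·5 + 0.9·0.7·3
= 3.62

E[P2] = 2.89 (similar calculation)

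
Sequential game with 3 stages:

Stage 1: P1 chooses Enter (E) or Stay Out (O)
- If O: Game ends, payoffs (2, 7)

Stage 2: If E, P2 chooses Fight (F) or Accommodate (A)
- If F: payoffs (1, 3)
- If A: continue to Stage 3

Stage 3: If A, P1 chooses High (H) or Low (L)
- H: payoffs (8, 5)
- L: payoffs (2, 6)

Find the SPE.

SPE: (E, A, H); Outcome (8, 5)

Work:
Stage 3: P1 chooses H (8 vs 2)
Stage 2: P2: F->3, A->5 (anticipating H). Choose A
Stage 1: P1: O->2, E->8 (anticipating A, H). Choose E
SPE path: E -> A -> H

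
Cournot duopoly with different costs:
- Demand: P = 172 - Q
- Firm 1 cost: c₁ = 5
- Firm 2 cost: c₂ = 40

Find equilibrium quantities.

q₁* = 67.33, q₂* = 32.33

Work:
Reaction: q₁ = (172 - 5 - q₂)/2
Reaction: q₂ = (172 - 40 - q₁)/2
Solve simultaneously:
q₁* = (172 - 2×5 + 40)/3 = 67.33
q₂* = (172 - 2×40 + 5)/3 = 32.33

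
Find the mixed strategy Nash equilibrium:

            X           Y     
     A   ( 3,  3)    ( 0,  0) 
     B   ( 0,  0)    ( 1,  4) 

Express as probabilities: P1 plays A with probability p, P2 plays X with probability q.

p = 0.5714, q = 0.25

Work:
Find probabilities that make opponent indifferent:
P2 chooses q to make P1 indifferent between A and B
P1 chooses p to make P2 indifferent between X and Y
Mixed NE: P1 plays (A: 0.5714, B: 0.4286), P2 plays (X: 0.25, Y: 0.75)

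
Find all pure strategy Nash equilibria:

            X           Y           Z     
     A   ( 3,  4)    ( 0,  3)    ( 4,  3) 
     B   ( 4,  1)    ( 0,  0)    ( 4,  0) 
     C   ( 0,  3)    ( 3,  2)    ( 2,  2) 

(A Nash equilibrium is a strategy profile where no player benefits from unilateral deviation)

Nash equilibrium: (B, X)

Work:
Best responses:
  P1 vs X: payoffs [3, 4, 0] → best response B (payoff 4)
  P1 vs Y: payoffs [0, 0, 3] → best response C (payoff 3)
  P1 vs Z: payoffs [4, 4, 2] → best response A/B (payoff 4)
  P2 vs A: payoffs [4, 3, 3] → best response X (payoff 4)
  P2 vs B: payoffs [1, 0, 0] → best response X (payoff 1)
  P2 vs C: payoffs [3, 2, 2] → best response X (payoff 3)
Mutual best responses: (B,X) → Nash equilibria.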